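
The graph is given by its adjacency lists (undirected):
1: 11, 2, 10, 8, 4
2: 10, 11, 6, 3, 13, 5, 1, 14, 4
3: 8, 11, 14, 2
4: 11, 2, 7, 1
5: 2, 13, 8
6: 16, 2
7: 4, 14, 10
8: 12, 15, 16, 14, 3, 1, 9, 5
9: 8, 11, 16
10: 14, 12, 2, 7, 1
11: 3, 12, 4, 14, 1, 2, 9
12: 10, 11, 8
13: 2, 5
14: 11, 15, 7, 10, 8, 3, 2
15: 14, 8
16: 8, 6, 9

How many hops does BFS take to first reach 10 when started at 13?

2

Level 0: 13
Level 1: 2, 5
Level 2: 1, 3, 4, 6, 8, 10, 11, 14
Level 3: 7, 9, 12, 15, 16
10 first appears at level 2.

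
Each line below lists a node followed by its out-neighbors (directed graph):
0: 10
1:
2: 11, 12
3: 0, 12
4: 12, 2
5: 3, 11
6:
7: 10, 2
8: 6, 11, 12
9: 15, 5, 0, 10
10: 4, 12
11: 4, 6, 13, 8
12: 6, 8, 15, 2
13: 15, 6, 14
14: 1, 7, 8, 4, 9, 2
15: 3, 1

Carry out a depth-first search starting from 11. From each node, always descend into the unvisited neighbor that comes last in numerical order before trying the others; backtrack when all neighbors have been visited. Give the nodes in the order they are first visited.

11 → 13 → 15 → 3 → 12 → 8 → 6 → 2 → 0 → 10 → 4 → 1 → 14 → 9 → 5 → 7

Visit 11
11 → 13
13 → 15
15 → 3
3 → 12
12 → 8
8 → 6
12 → 2
3 → 0
0 → 10
10 → 4
15 → 1
13 → 14
14 → 9
9 → 5
14 → 7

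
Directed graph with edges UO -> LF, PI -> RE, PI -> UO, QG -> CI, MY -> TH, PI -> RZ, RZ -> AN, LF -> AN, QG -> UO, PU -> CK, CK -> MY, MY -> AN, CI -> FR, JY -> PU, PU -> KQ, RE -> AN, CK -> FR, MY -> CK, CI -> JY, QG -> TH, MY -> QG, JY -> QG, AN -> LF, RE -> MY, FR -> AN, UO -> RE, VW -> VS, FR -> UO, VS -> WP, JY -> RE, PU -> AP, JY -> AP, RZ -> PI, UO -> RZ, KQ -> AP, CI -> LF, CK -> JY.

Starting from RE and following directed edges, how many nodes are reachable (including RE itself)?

BFS from RE visits: RE, AN, MY, LF, CK, QG, TH, FR, JY, CI, UO, AP, PU, RZ, KQ, PI
Reachable nodes: 16 of 19 total.

16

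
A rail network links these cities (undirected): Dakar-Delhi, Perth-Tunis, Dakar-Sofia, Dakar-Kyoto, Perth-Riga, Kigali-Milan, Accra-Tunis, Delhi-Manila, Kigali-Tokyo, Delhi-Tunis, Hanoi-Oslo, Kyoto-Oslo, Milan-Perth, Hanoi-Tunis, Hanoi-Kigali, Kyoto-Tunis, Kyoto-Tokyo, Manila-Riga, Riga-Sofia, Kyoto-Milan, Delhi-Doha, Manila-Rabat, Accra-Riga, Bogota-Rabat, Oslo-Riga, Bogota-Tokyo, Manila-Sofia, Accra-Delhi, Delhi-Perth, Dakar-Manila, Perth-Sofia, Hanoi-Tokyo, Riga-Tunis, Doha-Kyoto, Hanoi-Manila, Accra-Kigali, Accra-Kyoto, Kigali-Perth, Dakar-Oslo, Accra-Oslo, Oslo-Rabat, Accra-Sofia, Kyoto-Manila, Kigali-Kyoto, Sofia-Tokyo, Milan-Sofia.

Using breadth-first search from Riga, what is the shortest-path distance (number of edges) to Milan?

2

Level 0: Riga
Level 1: Accra, Manila, Oslo, Perth, Sofia, Tunis
Level 2: Dakar, Delhi, Hanoi, Kigali, Kyoto, Milan, Rabat, Tokyo
Level 3: Bogota, Doha
Milan first appears at level 2.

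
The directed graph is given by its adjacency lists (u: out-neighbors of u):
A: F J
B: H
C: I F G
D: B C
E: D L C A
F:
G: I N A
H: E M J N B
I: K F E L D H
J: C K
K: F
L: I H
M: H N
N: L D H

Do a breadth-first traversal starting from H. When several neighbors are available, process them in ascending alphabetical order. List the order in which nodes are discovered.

H → B → E → J → M → N → A → C → D → L → K → F → G → I

Visit H; enqueue B, E, J, M, N → queue [B, E, J, M, N]
Visit B → queue [E, J, M, N]
Visit E; enqueue A, C, D, L → queue [J, M, N, A, C, D, L]
Visit J; enqueue K → queue [M, N, A, C, D, L, K]
Visit M → queue [N, A, C, D, L, K]
Visit N → queue [A, C, D, L, K]
Visit A; enqueue F → queue [C, D, L, K, F]
Visit C; enqueue G, I → queue [D, L, K, F, G, I]
Visit D → queue [L, K, F, G, I]
Visit L → queue [K, F, G, I]
Visit K → queue [F, G, I]
Visit F → queue [G, I]
Visit G → queue [I]
Visit I → queue []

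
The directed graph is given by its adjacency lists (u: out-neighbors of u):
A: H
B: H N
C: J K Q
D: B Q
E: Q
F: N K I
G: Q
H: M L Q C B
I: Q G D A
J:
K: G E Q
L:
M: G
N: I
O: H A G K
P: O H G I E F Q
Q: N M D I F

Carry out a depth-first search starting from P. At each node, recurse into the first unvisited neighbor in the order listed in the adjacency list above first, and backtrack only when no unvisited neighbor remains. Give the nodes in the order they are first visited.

Visit P
P → O
O → H
H → M
M → G
G → Q
Q → N
N → I
I → D
D → B
I → A
Q → F
F → K
K → E
H → L
H → C
C → J

P → O → H → M → G → Q → N → I → D → B → A → F → K → E → L → C → J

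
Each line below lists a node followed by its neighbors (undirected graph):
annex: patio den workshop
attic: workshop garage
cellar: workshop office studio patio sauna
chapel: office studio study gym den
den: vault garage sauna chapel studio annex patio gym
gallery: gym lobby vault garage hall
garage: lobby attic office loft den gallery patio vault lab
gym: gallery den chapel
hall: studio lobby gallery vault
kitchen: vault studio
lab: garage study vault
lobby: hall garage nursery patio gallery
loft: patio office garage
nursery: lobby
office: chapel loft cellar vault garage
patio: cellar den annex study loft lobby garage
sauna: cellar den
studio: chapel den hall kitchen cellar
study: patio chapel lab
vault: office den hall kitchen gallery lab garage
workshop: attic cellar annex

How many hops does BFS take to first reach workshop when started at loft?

Level 0: loft
Level 1: garage, office, patio
Level 2: annex, attic, cellar, chapel, den, gallery, lab, lobby, study, vault
Level 3: gym, hall, kitchen, nursery, sauna, studio, workshop
workshop first appears at level 3.

3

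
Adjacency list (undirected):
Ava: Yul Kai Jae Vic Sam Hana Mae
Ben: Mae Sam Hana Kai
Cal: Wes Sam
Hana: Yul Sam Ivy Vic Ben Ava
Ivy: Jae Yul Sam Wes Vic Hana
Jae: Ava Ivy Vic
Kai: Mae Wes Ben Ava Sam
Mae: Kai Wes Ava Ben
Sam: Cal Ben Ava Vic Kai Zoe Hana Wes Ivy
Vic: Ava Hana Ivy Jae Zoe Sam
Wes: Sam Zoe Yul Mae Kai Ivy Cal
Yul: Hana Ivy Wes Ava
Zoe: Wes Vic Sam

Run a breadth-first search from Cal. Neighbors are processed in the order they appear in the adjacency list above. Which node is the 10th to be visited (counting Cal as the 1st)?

Ava

Visit Cal; enqueue Wes, Sam → queue [Wes, Sam]
Visit Wes; enqueue Zoe, Yul, Mae, Kai, Ivy → queue [Sam, Zoe, Yul, Mae, Kai, Ivy]
Visit Sam; enqueue Ben, Ava, Vic, Hana → queue [Zoe, Yul, Mae, Kai, Ivy, Ben, Ava, Vic, Hana]
Visit Zoe → queue [Yul, Mae, Kai, Ivy, Ben, Ava, Vic, Hana]
Visit Yul → queue [Mae, Kai, Ivy, Ben, Ava, Vic, Hana]
Visit Mae → queue [Kai, Ivy, Ben, Ava, Vic, Hana]
Visit Kai → queue [Ivy, Ben, Ava, Vic, Hana]
Visit Ivy; enqueue Jae → queue [Ben, Ava, Vic, Hana, Jae]
Visit Ben → queue [Ava, Vic, Hana, Jae]
Visit Ava → queue [Vic, Hana, Jae]
Visit Vic → queue [Hana, Jae]
Visit Hana → queue [Jae]
Visit Jae → queue []

Visit order: Cal, Wes, Sam, Zoe, Yul, Mae, Kai, Ivy, Ben, Ava, Vic, Hana, Jae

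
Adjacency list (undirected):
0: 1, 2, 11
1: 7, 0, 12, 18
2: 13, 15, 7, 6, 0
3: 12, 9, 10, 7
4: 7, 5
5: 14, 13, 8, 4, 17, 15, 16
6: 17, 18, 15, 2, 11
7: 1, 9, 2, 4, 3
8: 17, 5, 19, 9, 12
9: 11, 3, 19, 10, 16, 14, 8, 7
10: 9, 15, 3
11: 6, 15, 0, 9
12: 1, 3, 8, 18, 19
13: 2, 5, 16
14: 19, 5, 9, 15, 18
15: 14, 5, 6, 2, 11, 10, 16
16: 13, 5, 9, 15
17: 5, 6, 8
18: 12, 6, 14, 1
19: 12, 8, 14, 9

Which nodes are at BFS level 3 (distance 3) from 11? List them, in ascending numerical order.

4, 12, 13

Level 0: 11
Level 1: 0, 6, 9, 15
Level 2: 1, 2, 3, 5, 7, 8, 10, 14, 16, 17, 18, 19
Level 3: 4, 12, 13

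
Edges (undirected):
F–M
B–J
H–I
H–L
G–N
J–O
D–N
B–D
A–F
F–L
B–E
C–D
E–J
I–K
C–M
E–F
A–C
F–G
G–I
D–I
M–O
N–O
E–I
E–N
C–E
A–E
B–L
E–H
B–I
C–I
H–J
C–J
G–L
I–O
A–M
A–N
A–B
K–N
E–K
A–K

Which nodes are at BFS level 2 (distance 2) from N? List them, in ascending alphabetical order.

Level 0: N
Level 1: A, D, E, G, K, O
Level 2: B, C, F, H, I, J, L, M

B, C, F, H, I, J, L, M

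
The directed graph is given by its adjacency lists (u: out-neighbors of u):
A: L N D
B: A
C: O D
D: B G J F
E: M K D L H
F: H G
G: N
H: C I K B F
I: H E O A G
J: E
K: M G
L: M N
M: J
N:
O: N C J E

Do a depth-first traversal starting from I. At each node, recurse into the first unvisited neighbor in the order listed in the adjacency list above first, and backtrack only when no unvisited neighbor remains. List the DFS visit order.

Visit I
I → H
H → C
C → O
O → N
O → J
J → E
E → M
E → K
K → G
E → D
D → B
B → A
A → L
D → F

I, H, C, O, N, J, E, M, K, G, D, B, A, L, F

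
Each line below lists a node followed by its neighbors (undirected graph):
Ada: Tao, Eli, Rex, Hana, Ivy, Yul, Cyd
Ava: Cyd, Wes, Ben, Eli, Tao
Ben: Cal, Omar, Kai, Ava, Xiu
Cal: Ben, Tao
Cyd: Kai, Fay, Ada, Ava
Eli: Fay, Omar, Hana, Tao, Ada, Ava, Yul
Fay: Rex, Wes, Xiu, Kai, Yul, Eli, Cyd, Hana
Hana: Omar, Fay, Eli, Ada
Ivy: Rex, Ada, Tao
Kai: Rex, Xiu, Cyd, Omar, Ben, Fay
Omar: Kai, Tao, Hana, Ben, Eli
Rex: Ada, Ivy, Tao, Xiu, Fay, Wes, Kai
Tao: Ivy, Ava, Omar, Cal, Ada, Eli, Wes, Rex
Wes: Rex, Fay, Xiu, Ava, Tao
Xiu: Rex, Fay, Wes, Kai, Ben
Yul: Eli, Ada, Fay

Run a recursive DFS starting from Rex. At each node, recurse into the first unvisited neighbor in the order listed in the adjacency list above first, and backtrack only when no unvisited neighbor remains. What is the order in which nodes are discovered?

Rex → Ada → Tao → Ivy → Ava → Cyd → Kai → Xiu → Fay → Wes → Yul → Eli → Omar → Hana → Ben → Cal

Visit Rex
Rex → Ada
Ada → Tao
Tao → Ivy
Tao → Ava
Ava → Cyd
Cyd → Kai
Kai → Xiu
Xiu → Fay
Fay → Wes
Fay → Yul
Yul → Eli
Eli → Omar
Omar → Hana
Omar → Ben
Ben → Cal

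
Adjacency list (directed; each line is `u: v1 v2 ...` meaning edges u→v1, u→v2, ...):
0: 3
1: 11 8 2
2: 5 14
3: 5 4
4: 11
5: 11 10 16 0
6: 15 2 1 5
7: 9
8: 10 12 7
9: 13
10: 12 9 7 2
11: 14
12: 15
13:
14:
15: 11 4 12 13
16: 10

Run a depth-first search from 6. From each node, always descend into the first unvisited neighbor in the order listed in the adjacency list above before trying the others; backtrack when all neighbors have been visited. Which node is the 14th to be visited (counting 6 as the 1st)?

Visit 6
6 → 15
15 → 11
11 → 14
15 → 4
15 → 12
15 → 13
6 → 2
2 → 5
5 → 10
10 → 9
10 → 7
5 → 16
5 → 0
0 → 3
6 → 1
1 → 8

Visit order: 6, 15, 11, 14, 4, 12, 13, 2, 5, 10, 9, 7, 16, 0, 3, 1, 8

0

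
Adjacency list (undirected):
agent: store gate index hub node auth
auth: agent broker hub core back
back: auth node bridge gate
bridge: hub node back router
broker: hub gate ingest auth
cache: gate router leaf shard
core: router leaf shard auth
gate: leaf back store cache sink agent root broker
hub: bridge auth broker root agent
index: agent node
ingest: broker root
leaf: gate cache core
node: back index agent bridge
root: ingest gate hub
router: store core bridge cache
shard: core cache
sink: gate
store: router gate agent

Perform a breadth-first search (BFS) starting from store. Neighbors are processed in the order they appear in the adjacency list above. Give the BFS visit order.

store, router, gate, agent, core, bridge, cache, leaf, back, sink, root, broker, index, hub, node, auth, shard, ingest

Visit store; enqueue router, gate, agent → queue [router, gate, agent]
Visit router; enqueue core, bridge, cache → queue [gate, agent, core, bridge, cache]
Visit gate; enqueue leaf, back, sink, root, broker → queue [agent, core, bridge, cache, leaf, back, sink, root, broker]
Visit agent; enqueue index, hub, node, auth → queue [core, bridge, cache, leaf, back, sink, root, broker, index, hub, node, auth]
Visit core; enqueue shard → queue [bridge, cache, leaf, back, sink, root, broker, index, hub, node, auth, shard]
Visit bridge → queue [cache, leaf, back, sink, root, broker, index, hub, node, auth, shard]
Visit cache → queue [leaf, back, sink, root, broker, index, hub, node, auth, shard]
Visit leaf → queue [back, sink, root, broker, index, hub, node, auth, shard]
Visit back → queue [sink, root, broker, index, hub, node, auth, shard]
Visit sink → queue [root, broker, index, hub, node, auth, shard]
Visit root; enqueue ingest → queue [broker, index, hub, node, auth, shard, ingest]
Visit broker → queue [index, hub, node, auth, shard, ingest]
Visit index → queue [hub, node, auth, shard, ingest]
Visit hub → queue [node, auth, shard, ingest]
Visit node → queue [auth, shard, ingest]
Visit auth → queue [shard, ingest]
Visit shard → queue [ingest]
Visit ingest → queue []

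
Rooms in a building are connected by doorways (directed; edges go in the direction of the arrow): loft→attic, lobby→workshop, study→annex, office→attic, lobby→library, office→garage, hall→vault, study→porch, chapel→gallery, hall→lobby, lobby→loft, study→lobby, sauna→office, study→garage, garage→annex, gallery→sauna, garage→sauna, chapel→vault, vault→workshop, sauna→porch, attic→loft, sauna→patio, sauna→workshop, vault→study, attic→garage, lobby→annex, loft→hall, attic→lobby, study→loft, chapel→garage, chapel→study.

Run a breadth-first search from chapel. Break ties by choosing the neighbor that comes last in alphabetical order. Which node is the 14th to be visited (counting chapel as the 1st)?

Visit chapel; enqueue vault, study, garage, gallery → queue [vault, study, garage, gallery]
Visit vault; enqueue workshop → queue [study, garage, gallery, workshop]
Visit study; enqueue porch, loft, lobby, annex → queue [garage, gallery, workshop, porch, loft, lobby, annex]
Visit garage; enqueue sauna → queue [gallery, workshop, porch, loft, lobby, annex, sauna]
Visit gallery → queue [workshop, porch, loft, lobby, annex, sauna]
Visit workshop → queue [porch, loft, lobby, annex, sauna]
Visit porch → queue [loft, lobby, annex, sauna]
Visit loft; enqueue hall, attic → queue [lobby, annex, sauna, hall, attic]
Visit lobby; enqueue library → queue [annex, sauna, hall, attic, library]
Visit annex → queue [sauna, hall, attic, library]
Visit sauna; enqueue patio, office → queue [hall, attic, library, patio, office]
Visit hall → queue [attic, library, patio, office]
Visit attic → queue [library, patio, office]
Visit library → queue [patio, office]
Visit patio → queue [office]
Visit office → queue []

Visit order: chapel, vault, study, garage, gallery, workshop, porch, loft, lobby, annex, sauna, hall, attic, library, patio, office

library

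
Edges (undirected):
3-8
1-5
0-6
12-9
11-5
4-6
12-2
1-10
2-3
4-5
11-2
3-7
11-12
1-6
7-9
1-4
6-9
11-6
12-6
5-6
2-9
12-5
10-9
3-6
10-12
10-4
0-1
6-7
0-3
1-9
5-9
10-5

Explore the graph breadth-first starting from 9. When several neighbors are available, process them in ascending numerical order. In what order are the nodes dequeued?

9, 1, 2, 5, 6, 7, 10, 12, 0, 4, 3, 11, 8

Visit 9; enqueue 1, 2, 5, 6, 7, 10, 12 → queue [1, 2, 5, 6, 7, 10, 12]
Visit 1; enqueue 0, 4 → queue [2, 5, 6, 7, 10, 12, 0, 4]
Visit 2; enqueue 3, 11 → queue [5, 6, 7, 10, 12, 0, 4, 3, 11]
Visit 5 → queue [6, 7, 10, 12, 0, 4, 3, 11]
Visit 6 → queue [7, 10, 12, 0, 4, 3, 11]
Visit 7 → queue [10, 12, 0, 4, 3, 11]
Visit 10 → queue [12, 0, 4, 3, 11]
Visit 12 → queue [0, 4, 3, 11]
Visit 0 → queue [4, 3, 11]
Visit 4 → queue [3, 11]
Visit 3; enqueue 8 → queue [11, 8]
Visit 11 → queue [8]
Visit 8 → queue []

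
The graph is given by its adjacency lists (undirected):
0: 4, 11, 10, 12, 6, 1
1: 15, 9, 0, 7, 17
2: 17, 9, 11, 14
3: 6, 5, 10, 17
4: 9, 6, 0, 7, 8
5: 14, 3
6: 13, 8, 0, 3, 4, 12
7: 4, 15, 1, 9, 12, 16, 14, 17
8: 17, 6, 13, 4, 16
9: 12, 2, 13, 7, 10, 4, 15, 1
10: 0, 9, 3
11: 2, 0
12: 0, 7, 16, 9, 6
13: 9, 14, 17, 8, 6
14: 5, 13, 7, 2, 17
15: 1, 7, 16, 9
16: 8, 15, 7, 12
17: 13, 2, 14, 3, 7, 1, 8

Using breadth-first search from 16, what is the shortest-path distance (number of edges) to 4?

2

Level 0: 16
Level 1: 7, 8, 12, 15
Level 2: 0, 1, 4, 6, 9, 13, 14, 17
Level 3: 2, 3, 5, 10, 11
4 first appears at level 2.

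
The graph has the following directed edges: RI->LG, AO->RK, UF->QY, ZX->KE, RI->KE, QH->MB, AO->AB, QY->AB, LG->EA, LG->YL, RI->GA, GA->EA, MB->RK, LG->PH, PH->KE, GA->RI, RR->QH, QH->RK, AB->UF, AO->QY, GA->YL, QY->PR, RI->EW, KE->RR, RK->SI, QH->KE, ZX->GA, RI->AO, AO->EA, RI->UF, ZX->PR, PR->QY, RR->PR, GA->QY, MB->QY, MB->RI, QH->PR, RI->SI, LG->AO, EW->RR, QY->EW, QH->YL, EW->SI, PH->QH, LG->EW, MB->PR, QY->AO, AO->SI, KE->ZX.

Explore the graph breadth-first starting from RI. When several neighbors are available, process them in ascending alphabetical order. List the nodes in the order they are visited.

RI AO EW GA KE LG SI UF AB EA QY RK RR YL ZX PH PR QH MB

Visit RI; enqueue AO, EW, GA, KE, LG, SI, UF → queue [AO, EW, GA, KE, LG, SI, UF]
Visit AO; enqueue AB, EA, QY, RK → queue [EW, GA, KE, LG, SI, UF, AB, EA, QY, RK]
Visit EW; enqueue RR → queue [GA, KE, LG, SI, UF, AB, EA, QY, RK, RR]
Visit GA; enqueue YL → queue [KE, LG, SI, UF, AB, EA, QY, RK, RR, YL]
Visit KE; enqueue ZX → queue [LG, SI, UF, AB, EA, QY, RK, RR, YL, ZX]
Visit LG; enqueue PH → queue [SI, UF, AB, EA, QY, RK, RR, YL, ZX, PH]
Visit SI → queue [UF, AB, EA, QY, RK, RR, YL, ZX, PH]
Visit UF → queue [AB, EA, QY, RK, RR, YL, ZX, PH]
Visit AB → queue [EA, QY, RK, RR, YL, ZX, PH]
Visit EA → queue [QY, RK, RR, YL, ZX, PH]
Visit QY; enqueue PR → queue [RK, RR, YL, ZX, PH, PR]
Visit RK → queue [RR, YL, ZX, PH, PR]
Visit RR; enqueue QH → queue [YL, ZX, PH, PR, QH]
Visit YL → queue [ZX, PH, PR, QH]
Visit ZX → queue [PH, PR, QH]
Visit PH → queue [PR, QH]
Visit PR → queue [QH]
Visit QH; enqueue MB → queue [MB]
Visit MB → queue []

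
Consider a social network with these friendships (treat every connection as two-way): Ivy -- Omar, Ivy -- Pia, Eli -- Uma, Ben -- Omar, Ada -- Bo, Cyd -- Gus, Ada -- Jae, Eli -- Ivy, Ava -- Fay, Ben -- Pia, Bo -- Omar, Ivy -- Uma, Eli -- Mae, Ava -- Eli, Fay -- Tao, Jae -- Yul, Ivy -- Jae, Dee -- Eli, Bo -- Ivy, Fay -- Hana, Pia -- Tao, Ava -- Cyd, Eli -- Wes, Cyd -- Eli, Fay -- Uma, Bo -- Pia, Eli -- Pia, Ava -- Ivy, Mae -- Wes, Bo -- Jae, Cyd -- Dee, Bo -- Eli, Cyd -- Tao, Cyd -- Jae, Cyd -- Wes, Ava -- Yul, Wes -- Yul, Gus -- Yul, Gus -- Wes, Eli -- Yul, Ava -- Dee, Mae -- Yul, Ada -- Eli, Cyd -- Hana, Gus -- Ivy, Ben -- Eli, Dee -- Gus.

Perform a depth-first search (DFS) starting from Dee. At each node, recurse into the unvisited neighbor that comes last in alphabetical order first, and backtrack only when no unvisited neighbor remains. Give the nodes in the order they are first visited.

Dee -> Gus -> Yul -> Wes -> Mae -> Eli -> Uma -> Ivy -> Pia -> Tao -> Fay -> Hana -> Cyd -> Jae -> Bo -> Omar -> Ben -> Ada -> Ava

Visit Dee
Dee → Gus
Gus → Yul
Yul → Wes
Wes → Mae
Mae → Eli
Eli → Uma
Uma → Ivy
Ivy → Pia
Pia → Tao
Tao → Fay
Fay → Hana
Hana → Cyd
Cyd → Jae
Jae → Bo
Bo → Omar
Omar → Ben
Bo → Ada
Cyd → Ava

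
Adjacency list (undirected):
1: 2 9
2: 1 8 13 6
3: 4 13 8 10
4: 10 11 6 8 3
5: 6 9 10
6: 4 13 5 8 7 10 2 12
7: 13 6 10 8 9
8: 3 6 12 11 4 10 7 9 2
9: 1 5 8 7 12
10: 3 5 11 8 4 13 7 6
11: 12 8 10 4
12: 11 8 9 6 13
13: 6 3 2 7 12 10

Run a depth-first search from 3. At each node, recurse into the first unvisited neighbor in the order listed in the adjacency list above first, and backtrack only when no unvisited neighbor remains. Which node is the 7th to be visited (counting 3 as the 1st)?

Visit 3
3 → 4
4 → 10
10 → 5
5 → 6
6 → 13
13 → 2
2 → 1
1 → 9
9 → 8
8 → 12
12 → 11
8 → 7

Visit order: 3, 4, 10, 5, 6, 13, 2, 1, 9, 8, 12, 11, 7

2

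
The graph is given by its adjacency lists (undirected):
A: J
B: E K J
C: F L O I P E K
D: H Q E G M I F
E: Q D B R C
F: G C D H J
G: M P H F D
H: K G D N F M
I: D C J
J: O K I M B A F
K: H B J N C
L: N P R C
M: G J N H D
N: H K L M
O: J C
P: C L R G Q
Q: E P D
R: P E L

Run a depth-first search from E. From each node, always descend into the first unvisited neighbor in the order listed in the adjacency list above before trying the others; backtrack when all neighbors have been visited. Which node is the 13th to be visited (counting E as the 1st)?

I

Visit E
E → Q
Q → P
P → C
C → F
F → G
G → M
M → J
J → O
J → K
K → H
H → D
D → I
H → N
N → L
L → R
K → B
J → A

Visit order: E, Q, P, C, F, G, M, J, O, K, H, D, I, N, L, R, B, A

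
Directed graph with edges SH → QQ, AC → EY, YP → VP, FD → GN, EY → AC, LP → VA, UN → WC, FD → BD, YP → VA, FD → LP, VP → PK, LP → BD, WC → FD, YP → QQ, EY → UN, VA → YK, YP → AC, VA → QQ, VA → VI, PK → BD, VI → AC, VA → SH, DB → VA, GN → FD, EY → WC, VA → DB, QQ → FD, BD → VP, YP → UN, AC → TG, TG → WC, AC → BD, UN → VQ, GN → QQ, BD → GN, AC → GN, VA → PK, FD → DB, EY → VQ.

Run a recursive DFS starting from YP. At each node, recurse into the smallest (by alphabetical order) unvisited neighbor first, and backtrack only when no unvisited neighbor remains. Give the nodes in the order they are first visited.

YP → AC → BD → GN → FD → DB → VA → PK → QQ → SH → VI → YK → LP → VP → EY → UN → VQ → WC → TG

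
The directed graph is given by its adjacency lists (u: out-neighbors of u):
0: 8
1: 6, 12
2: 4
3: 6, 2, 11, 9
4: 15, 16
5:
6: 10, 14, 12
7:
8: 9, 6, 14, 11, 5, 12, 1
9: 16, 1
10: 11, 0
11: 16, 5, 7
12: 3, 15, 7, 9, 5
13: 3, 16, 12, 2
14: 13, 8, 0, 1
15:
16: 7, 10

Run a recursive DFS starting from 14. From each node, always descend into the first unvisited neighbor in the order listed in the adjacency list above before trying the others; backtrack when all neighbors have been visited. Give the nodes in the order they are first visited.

14, 13, 3, 6, 10, 11, 16, 7, 5, 0, 8, 9, 1, 12, 15, 2, 4

Visit 14
14 → 13
13 → 3
3 → 6
6 → 10
10 → 11
11 → 16
16 → 7
11 → 5
10 → 0
0 → 8
8 → 9
9 → 1
1 → 12
12 → 15
3 → 2
2 → 4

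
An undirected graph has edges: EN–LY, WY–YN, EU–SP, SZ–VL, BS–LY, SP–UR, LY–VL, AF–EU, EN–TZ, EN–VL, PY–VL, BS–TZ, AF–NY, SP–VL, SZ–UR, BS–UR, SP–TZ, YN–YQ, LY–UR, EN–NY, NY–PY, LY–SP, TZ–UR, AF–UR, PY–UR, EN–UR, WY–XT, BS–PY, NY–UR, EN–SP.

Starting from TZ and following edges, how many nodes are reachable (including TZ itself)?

BFS from TZ visits: TZ, UR, SP, EN, BS, SZ, PY, NY, LY, AF, VL, EU
Reachable nodes: 12 of 16 total.

12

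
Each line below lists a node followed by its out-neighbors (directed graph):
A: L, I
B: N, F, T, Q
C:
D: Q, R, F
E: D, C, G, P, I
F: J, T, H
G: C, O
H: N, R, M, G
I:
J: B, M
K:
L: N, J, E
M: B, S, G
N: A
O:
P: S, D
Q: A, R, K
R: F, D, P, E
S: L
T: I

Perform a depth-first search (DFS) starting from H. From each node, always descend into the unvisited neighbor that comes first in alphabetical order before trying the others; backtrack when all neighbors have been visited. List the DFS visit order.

Visit H
H → G
G → C
G → O
H → M
M → B
B → F
F → J
F → T
T → I
B → N
N → A
A → L
L → E
E → D
D → Q
Q → K
Q → R
R → P
P → S

H → G → C → O → M → B → F → J → T → I → N → A → L → E → D → Q → K → R → P → S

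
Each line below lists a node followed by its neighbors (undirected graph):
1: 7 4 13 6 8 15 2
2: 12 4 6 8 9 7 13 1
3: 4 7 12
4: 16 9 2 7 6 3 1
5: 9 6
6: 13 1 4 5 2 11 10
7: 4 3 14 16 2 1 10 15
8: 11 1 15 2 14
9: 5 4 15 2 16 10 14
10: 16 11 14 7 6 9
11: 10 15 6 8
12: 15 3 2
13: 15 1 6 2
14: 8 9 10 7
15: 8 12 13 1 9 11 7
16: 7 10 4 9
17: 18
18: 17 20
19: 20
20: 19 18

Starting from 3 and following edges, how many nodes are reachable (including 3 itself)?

16

BFS from 3 visits: 3, 4, 7, 12, 16, 9, 2, 6, 1, 14, 10, 15, 5, 8, 13, 11
Reachable nodes: 16 of 20 total.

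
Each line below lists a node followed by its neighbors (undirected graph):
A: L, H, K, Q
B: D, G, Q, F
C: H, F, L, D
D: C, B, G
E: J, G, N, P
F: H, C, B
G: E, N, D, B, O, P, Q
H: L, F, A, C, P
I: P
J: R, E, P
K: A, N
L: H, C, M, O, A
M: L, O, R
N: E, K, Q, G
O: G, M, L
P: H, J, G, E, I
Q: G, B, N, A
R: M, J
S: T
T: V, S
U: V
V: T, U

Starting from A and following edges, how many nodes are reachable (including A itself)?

18

BFS from A visits: A, H, K, L, Q, C, F, P, N, M, O, B, G, D, E, I, J, R
Reachable nodes: 18 of 22 total.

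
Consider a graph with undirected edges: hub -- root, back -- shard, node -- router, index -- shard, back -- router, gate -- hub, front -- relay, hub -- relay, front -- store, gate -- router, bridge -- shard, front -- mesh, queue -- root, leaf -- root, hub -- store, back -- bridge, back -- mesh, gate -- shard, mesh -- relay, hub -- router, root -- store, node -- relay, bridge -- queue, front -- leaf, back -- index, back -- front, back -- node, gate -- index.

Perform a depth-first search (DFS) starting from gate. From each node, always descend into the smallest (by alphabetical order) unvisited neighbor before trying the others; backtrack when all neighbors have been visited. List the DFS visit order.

Visit gate
gate → hub
hub → relay
relay → front
front → back
back → bridge
bridge → queue
queue → root
root → leaf
root → store
bridge → shard
shard → index
back → mesh
back → node
node → router

gate → hub → relay → front → back → bridge → queue → root → leaf → store → shard → index → mesh → node → router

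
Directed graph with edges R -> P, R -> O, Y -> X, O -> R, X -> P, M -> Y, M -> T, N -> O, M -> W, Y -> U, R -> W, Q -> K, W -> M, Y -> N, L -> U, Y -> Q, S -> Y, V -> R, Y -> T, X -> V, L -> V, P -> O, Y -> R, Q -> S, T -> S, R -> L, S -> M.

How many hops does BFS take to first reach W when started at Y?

2

Level 0: Y
Level 1: N, Q, R, T, U, X
Level 2: K, L, O, P, S, V, W
Level 3: M
W first appears at level 2.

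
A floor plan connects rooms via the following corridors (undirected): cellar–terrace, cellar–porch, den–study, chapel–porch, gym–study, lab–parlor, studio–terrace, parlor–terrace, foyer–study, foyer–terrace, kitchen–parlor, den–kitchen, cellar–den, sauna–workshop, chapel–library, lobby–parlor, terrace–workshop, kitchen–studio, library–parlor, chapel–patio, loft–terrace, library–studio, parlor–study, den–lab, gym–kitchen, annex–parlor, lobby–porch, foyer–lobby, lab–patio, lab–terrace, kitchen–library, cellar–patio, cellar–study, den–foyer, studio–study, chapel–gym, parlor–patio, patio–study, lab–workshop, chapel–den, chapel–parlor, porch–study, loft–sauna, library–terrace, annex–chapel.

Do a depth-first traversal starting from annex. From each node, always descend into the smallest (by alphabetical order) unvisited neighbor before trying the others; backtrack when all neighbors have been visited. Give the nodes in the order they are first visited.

annex, chapel, den, cellar, patio, lab, parlor, kitchen, gym, study, foyer, lobby, porch, terrace, library, studio, loft, sauna, workshop

Visit annex
annex → chapel
chapel → den
den → cellar
cellar → patio
patio → lab
lab → parlor
parlor → kitchen
kitchen → gym
gym → study
study → foyer
foyer → lobby
lobby → porch
foyer → terrace
terrace → library
library → studio
terrace → loft
loft → sauna
sauna → workshop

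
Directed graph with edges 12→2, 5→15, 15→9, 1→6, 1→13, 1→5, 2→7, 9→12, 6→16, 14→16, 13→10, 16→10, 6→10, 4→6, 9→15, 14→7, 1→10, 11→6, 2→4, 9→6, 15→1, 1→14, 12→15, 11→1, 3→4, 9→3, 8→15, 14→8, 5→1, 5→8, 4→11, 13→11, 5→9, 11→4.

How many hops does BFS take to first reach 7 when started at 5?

3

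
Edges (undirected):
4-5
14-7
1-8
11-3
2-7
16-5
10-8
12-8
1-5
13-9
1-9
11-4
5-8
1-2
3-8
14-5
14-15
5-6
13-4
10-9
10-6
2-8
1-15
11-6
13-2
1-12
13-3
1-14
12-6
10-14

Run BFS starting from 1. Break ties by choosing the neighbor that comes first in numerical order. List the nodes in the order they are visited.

1, 2, 5, 8, 9, 12, 14, 15, 7, 13, 4, 6, 16, 3, 10, 11

Visit 1; enqueue 2, 5, 8, 9, 12, 14, 15 → queue [2, 5, 8, 9, 12, 14, 15]
Visit 2; enqueue 7, 13 → queue [5, 8, 9, 12, 14, 15, 7, 13]
Visit 5; enqueue 4, 6, 16 → queue [8, 9, 12, 14, 15, 7, 13, 4, 6, 16]
Visit 8; enqueue 3, 10 → queue [9, 12, 14, 15, 7, 13, 4, 6, 16, 3, 10]
Visit 9 → queue [12, 14, 15, 7, 13, 4, 6, 16, 3, 10]
Visit 12 → queue [14, 15, 7, 13, 4, 6, 16, 3, 10]
Visit 14 → queue [15, 7, 13, 4, 6, 16, 3, 10]
Visit 15 → queue [7, 13, 4, 6, 16, 3, 10]
Visit 7 → queue [13, 4, 6, 16, 3, 10]
Visit 13 → queue [4, 6, 16, 3, 10]
Visit 4; enqueue 11 → queue [6, 16, 3, 10, 11]
Visit 6 → queue [16, 3, 10, 11]
Visit 16 → queue [3, 10, 11]
Visit 3 → queue [10, 11]
Visit 10 → queue [11]
Visit 11 → queue []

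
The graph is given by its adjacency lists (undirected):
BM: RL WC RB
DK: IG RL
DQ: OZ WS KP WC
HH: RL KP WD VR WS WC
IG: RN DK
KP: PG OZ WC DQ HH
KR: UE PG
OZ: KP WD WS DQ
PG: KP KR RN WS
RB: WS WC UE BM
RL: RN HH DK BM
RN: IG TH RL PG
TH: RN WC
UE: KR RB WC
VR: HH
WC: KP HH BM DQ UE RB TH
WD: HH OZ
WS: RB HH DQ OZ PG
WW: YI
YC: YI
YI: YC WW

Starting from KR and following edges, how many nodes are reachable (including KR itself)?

18

BFS from KR visits: KR, UE, PG, WC, RB, WS, RN, KP, TH, HH, DQ, BM, OZ, RL, IG, WD, VR, DK
Reachable nodes: 18 of 21 total.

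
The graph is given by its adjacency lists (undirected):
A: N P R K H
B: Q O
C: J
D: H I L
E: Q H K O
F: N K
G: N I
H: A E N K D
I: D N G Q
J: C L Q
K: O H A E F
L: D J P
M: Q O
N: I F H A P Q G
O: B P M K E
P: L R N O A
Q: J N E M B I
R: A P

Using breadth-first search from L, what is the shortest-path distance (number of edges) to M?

3

Level 0: L
Level 1: D, J, P
Level 2: A, C, H, I, N, O, Q, R
Level 3: B, E, F, G, K, M
M first appears at level 3.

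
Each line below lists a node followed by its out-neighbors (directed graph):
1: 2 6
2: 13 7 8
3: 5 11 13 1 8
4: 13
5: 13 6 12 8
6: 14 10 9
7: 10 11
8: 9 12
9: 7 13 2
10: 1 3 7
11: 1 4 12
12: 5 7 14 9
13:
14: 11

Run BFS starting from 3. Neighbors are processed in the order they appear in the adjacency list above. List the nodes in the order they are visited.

Visit 3; enqueue 5, 11, 13, 1, 8 → queue [5, 11, 13, 1, 8]
Visit 5; enqueue 6, 12 → queue [11, 13, 1, 8, 6, 12]
Visit 11; enqueue 4 → queue [13, 1, 8, 6, 12, 4]
Visit 13 → queue [1, 8, 6, 12, 4]
Visit 1; enqueue 2 → queue [8, 6, 12, 4, 2]
Visit 8; enqueue 9 → queue [6, 12, 4, 2, 9]
Visit 6; enqueue 14, 10 → queue [12, 4, 2, 9, 14, 10]
Visit 12; enqueue 7 → queue [4, 2, 9, 14, 10, 7]
Visit 4 → queue [2, 9, 14, 10, 7]
Visit 2 → queue [9, 14, 10, 7]
Visit 9 → queue [14, 10, 7]
Visit 14 → queue [10, 7]
Visit 10 → queue [7]
Visit 7 → queue []

3 → 5 → 11 → 13 → 1 → 8 → 6 → 12 → 4 → 2 → 9 → 14 → 10 → 7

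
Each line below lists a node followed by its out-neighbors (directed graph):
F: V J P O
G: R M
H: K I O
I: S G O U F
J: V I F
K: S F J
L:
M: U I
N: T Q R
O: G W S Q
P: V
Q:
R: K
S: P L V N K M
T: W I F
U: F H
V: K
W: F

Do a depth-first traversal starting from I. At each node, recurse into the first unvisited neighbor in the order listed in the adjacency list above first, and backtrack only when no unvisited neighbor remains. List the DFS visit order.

Visit I
I → S
S → P
P → V
V → K
K → F
F → J
F → O
O → G
G → R
G → M
M → U
U → H
O → W
O → Q
S → L
S → N
N → T

I → S → P → V → K → F → J → O → G → R → M → U → H → W → Q → L → N → T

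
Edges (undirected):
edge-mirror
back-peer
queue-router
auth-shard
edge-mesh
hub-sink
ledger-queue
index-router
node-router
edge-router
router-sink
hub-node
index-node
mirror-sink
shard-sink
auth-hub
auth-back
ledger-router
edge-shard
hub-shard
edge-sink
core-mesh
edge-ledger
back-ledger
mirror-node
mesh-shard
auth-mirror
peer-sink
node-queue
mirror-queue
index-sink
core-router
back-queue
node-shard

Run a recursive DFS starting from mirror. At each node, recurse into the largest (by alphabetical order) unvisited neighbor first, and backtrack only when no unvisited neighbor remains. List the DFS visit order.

Visit mirror
mirror → sink
sink → shard
shard → node
node → router
router → queue
queue → ledger
ledger → edge
edge → mesh
mesh → core
ledger → back
back → peer
back → auth
auth → hub
router → index

mirror, sink, shard, node, router, queue, ledger, edge, mesh, core, back, peer, auth, hub, index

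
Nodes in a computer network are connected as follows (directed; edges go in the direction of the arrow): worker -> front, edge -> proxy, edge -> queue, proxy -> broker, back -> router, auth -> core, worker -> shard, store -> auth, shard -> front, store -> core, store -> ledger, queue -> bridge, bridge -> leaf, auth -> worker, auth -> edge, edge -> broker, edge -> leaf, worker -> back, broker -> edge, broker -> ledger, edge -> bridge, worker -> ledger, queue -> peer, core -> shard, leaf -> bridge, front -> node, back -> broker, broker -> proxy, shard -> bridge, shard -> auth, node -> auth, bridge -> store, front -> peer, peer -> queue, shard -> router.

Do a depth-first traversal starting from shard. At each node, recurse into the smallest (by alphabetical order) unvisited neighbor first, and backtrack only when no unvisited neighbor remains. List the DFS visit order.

Visit shard
shard → auth
auth → core
auth → edge
edge → bridge
bridge → leaf
bridge → store
store → ledger
edge → broker
broker → proxy
edge → queue
queue → peer
auth → worker
worker → back
back → router
worker → front
front → node

shard, auth, core, edge, bridge, leaf, store, ledger, broker, proxy, queue, peer, worker, back, router, front, node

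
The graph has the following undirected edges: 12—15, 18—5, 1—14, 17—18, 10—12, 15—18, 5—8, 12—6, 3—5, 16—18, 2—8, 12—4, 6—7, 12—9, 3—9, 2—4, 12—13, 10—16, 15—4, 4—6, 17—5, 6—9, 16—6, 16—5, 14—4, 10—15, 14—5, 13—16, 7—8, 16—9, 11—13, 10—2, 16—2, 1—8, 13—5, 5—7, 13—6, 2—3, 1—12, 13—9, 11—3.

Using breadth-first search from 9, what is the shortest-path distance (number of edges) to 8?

Level 0: 9
Level 1: 3, 6, 12, 13, 16
Level 2: 1, 2, 4, 5, 7, 10, 11, 15, 18
Level 3: 8, 14, 17
8 first appears at level 3.

3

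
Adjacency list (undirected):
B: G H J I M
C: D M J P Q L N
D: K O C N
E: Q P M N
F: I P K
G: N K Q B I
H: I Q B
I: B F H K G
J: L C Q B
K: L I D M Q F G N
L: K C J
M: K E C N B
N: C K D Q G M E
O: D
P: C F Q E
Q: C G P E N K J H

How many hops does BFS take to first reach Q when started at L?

Level 0: L
Level 1: C, J, K
Level 2: B, D, F, G, I, M, N, P, Q
Level 3: E, H, O
Q first appears at level 2.

2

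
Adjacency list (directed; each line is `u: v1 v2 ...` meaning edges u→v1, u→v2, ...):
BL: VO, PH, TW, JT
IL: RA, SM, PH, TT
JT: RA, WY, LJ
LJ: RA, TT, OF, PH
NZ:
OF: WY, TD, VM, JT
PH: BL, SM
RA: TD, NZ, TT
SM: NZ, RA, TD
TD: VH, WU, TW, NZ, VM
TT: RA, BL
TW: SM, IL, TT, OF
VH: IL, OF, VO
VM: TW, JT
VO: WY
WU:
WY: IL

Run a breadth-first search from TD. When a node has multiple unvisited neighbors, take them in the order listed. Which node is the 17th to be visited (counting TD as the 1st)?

LJ

Visit TD; enqueue VH, WU, TW, NZ, VM → queue [VH, WU, TW, NZ, VM]
Visit VH; enqueue IL, OF, VO → queue [WU, TW, NZ, VM, IL, OF, VO]
Visit WU → queue [TW, NZ, VM, IL, OF, VO]
Visit TW; enqueue SM, TT → queue [NZ, VM, IL, OF, VO, SM, TT]
Visit NZ → queue [VM, IL, OF, VO, SM, TT]
Visit VM; enqueue JT → queue [IL, OF, VO, SM, TT, JT]
Visit IL; enqueue RA, PH → queue [OF, VO, SM, TT, JT, RA, PH]
Visit OF; enqueue WY → queue [VO, SM, TT, JT, RA, PH, WY]
Visit VO → queue [SM, TT, JT, RA, PH, WY]
Visit SM → queue [TT, JT, RA, PH, WY]
Visit TT; enqueue BL → queue [JT, RA, PH, WY, BL]
Visit JT; enqueue LJ → queue [RA, PH, WY, BL, LJ]
Visit RA → queue [PH, WY, BL, LJ]
Visit PH → queue [WY, BL, LJ]
Visit WY → queue [BL, LJ]
Visit BL → queue [LJ]
Visit LJ → queue []

Visit order: TD, VH, WU, TW, NZ, VM, IL, OF, VO, SM, TT, JT, RA, PH, WY, BL, LJ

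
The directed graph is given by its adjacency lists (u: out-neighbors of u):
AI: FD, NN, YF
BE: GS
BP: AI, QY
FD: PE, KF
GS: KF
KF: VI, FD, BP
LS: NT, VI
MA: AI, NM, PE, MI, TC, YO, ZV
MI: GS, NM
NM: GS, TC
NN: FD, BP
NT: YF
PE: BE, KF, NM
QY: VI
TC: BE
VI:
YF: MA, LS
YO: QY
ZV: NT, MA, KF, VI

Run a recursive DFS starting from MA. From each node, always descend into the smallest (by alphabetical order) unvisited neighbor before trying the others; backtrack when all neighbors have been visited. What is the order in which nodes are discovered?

Visit MA
MA → AI
AI → FD
FD → KF
KF → BP
BP → QY
QY → VI
FD → PE
PE → BE
BE → GS
PE → NM
NM → TC
AI → NN
AI → YF
YF → LS
LS → NT
MA → MI
MA → YO
MA → ZV

MA, AI, FD, KF, BP, QY, VI, PE, BE, GS, NM, TC, NN, YF, LS, NT, MI, YO, ZV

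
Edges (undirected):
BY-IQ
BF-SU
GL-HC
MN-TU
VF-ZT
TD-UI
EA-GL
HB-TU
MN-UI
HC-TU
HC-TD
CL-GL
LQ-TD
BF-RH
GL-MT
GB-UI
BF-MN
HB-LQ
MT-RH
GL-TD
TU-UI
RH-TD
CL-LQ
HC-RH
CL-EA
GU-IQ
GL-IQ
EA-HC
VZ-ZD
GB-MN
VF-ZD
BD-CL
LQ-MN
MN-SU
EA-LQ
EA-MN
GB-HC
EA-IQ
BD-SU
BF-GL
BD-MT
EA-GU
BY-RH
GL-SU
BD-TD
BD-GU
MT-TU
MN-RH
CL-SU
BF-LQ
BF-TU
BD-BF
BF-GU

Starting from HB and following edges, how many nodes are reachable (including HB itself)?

BFS from HB visits: HB, LQ, TU, BF, CL, EA, MN, TD, HC, MT, UI, BD, GL, GU, RH, SU, IQ, GB, BY
Reachable nodes: 19 of 23 total.

19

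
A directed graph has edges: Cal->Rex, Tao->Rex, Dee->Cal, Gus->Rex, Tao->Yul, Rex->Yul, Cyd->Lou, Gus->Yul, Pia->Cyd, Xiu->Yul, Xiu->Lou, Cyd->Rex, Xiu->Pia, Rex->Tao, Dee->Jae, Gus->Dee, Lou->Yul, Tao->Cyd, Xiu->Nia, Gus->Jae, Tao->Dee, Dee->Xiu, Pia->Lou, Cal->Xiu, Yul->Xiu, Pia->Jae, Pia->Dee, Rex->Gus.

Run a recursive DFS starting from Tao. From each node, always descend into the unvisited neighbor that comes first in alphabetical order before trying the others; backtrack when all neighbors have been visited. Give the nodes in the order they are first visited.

Visit Tao
Tao → Cyd
Cyd → Lou
Lou → Yul
Yul → Xiu
Xiu → Nia
Xiu → Pia
Pia → Dee
Dee → Cal
Cal → Rex
Rex → Gus
Gus → Jae

Tao, Cyd, Lou, Yul, Xiu, Nia, Pia, Dee, Cal, Rex, Gus, Jae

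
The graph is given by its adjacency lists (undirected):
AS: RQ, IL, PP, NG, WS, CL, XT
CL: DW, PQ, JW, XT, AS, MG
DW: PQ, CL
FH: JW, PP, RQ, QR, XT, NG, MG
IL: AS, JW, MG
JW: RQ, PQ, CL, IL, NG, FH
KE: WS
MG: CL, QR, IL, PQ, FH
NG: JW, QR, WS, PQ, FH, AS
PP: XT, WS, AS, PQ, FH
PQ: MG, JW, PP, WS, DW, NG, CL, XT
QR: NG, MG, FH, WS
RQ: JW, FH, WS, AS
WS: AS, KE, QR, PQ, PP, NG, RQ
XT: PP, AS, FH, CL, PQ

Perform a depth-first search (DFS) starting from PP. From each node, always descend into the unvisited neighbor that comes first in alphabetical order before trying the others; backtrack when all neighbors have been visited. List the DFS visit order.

PP AS CL DW PQ JW FH MG IL QR NG WS KE RQ XT

Visit PP
PP → AS
AS → CL
CL → DW
DW → PQ
PQ → JW
JW → FH
FH → MG
MG → IL
MG → QR
QR → NG
NG → WS
WS → KE
WS → RQ
FH → XT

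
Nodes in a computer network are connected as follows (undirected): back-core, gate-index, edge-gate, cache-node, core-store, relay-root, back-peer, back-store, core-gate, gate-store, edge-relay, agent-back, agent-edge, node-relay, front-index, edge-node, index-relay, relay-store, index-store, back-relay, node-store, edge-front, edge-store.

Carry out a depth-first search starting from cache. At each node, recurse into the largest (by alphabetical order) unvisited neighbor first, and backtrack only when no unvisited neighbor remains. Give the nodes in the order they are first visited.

Visit cache
cache → node
node → store
store → relay
relay → root
relay → index
index → gate
gate → edge
edge → front
edge → agent
agent → back
back → peer
back → core

cache, node, store, relay, root, index, gate, edge, front, agent, back, peer, core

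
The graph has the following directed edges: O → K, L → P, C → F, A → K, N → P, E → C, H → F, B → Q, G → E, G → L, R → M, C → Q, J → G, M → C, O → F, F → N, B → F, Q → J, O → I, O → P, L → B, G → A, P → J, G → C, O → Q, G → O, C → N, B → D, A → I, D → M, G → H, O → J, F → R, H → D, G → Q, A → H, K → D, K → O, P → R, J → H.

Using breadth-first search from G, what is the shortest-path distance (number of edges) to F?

Level 0: G
Level 1: A, C, E, H, L, O, Q
Level 2: B, D, F, I, J, K, N, P
Level 3: M, R
F first appears at level 2.

2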